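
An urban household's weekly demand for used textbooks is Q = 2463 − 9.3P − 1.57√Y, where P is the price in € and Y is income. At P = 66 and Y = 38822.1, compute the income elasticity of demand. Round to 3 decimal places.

-0.100

At P = 66, Y = 38822.1: Q = 1539.858.
Holding P constant, ∂Q/∂Y = -1.57/(2√Y) = -0.0039841.
η_Y = (∂Q/∂Y)·(Y/Q) = -0.0039841 × (38822.1/1539.858) = -0.100.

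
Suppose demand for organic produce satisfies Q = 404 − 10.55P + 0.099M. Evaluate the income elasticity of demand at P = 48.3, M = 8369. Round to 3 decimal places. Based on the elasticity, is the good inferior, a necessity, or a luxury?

1.146 (luxury)

At P = 48.3, M = 8369: Q = 722.966.
Holding P constant, ∂Q/∂M = 0.099.
η_M = (∂Q/∂M)·(M/Q) = 0.099 × (8369/722.966) = 1.146.
Since η > 1, this is a luxury.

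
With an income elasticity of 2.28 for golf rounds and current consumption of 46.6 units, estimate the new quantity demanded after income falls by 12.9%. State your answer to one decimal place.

%ΔQ ≈ η × %ΔI = 2.28 × (-12.9%) = -29.412%.
New Q ≈ 46.6 × (1 − 0.29412) = 32.9.

32.9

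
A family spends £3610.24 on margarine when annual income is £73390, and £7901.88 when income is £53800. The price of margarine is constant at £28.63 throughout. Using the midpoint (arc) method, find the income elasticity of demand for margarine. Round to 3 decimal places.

-2.420

With a constant price, Q₁ = 3610.24/28.63 = 126.100 and Q₂ = 7901.88/28.63 = 276.000 (equivalently, work directly with expenditure since P cancels).
Midpoint %ΔQ = (7901.88 − 3610.24)/5756.06 = 0.74559; midpoint %ΔI = (53800 − 73390)/63595 = -0.30804.
η = 0.74559 / -0.30804 = -2.420.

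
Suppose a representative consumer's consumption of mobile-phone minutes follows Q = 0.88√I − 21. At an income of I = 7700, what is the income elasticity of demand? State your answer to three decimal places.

At I = 7700: Q = 56.220.
dQ/dI = 0.88/(2√I) = 0.00501427 at this income.
η = (dQ/dI)·(I/Q) = 0.00501427 × (7700/56.220) = 0.687.

0.687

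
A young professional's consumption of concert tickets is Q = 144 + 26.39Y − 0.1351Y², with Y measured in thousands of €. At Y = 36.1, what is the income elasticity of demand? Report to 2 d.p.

At Y = 36.1: Q = 920.6153.
dQ/dY = 26.39 − 0.2702Y = 16.63578.
η = (dQ/dY)·(Y/Q) = 16.63578 × (36.1/920.6153) = 0.65.

0.65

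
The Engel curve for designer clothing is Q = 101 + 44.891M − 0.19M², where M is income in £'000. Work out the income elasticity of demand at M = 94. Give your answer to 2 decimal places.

0.33

At M = 94: Q = 2641.9140.
dQ/dM = 44.891 − 0.38M = 9.17100.
η = (dQ/dM)·(M/Q) = 9.17100 × (94/2641.9140) = 0.33.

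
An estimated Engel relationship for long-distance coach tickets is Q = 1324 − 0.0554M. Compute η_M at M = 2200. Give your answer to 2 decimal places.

-0.10

At M = 2200: Q = 1202.120.
dQ/dM = −0.0554.
η = (dQ/dM)·(M/Q) = -0.0554 × (2200/1202.120) = -0.10.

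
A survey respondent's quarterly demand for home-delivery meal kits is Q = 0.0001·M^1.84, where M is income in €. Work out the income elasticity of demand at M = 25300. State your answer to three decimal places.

1.840

For Q = A·M^β the income elasticity is constant and equal to β.
Here β = 1.84, so η = 1.840.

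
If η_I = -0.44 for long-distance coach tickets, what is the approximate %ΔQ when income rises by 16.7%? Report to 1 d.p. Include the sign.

-7.3%

%ΔQ ≈ η × %ΔI = -0.44 × 16.7% = -7.3%.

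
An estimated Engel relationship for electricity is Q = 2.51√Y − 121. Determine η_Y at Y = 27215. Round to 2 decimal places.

At Y = 27215: Q = 293.074.
dQ/dY = 2.51/(2√Y) = 0.00760746 at this income.
η = (dQ/dY)·(Y/Q) = 0.00760746 × (27215/293.074) = 0.71.

0.71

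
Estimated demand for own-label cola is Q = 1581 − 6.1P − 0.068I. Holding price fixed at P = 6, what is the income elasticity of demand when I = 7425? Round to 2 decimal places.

At P = 6, I = 7425: Q = 1039.500.
Holding P constant, ∂Q/∂I = −0.068.
η_I = (∂Q/∂I)·(I/Q) = -0.068 × (7425/1039.500) = -0.49.

-0.49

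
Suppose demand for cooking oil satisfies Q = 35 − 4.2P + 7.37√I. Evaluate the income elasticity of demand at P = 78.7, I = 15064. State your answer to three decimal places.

0.743

At P = 78.7, I = 15064: Q = 609.021.
Holding P constant, ∂Q/∂I = 7.37/(2√I) = 0.0300239.
η_I = (∂Q/∂I)·(I/Q) = 0.0300239 × (15064/609.021) = 0.743.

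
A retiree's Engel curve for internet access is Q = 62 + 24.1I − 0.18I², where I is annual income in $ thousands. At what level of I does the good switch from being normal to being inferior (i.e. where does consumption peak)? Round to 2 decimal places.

dQ/dI = 24.1 − 0.36I.
The good is inferior where dQ/dI < 0. Setting dQ/dI = 0 gives I = 24.1 / 0.36 = 66.94.

66.94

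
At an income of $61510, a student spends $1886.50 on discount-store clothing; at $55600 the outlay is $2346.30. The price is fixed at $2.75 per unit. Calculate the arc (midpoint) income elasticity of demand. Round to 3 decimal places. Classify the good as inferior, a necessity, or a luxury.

With a constant price, Q₁ = 1886.50/2.75 = 686.000 and Q₂ = 2346.30/2.75 = 853.200 (equivalently, work directly with expenditure since P cancels).
Midpoint %ΔQ = (2346.30 − 1886.50)/2116.40 = 0.21726; midpoint %ΔI = (55600 − 61510)/58555 = -0.10093.
η = 0.21726 / -0.10093 = -2.153.
η < 0 ⇒ inferior good.

-2.153 (inferior good)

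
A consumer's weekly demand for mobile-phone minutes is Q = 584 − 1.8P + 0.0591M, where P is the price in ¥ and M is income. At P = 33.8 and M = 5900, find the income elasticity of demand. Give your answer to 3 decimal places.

0.400

At P = 33.8, M = 5900: Q = 871.850.
Holding P constant, ∂Q/∂M = 0.0591.
η_M = (∂Q/∂M)·(M/Q) = 0.0591 × (5900/871.850) = 0.400.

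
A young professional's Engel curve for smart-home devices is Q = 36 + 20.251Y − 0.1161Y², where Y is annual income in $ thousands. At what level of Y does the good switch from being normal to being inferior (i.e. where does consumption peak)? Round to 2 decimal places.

87.21

dQ/dY = 20.251 − 0.2322Y.
The good is inferior where dQ/dY < 0. Setting dQ/dY = 0 gives Y = 20.251 / 0.2322 = 87.21.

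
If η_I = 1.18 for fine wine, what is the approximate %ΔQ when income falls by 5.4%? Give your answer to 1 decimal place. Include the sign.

%ΔQ ≈ η × %ΔI = 1.18 × (-5.4%) = -6.4%.

-6.4%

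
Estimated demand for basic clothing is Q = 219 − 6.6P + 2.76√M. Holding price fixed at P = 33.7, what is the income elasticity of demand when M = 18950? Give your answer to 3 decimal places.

0.505

At P = 33.7, M = 18950: Q = 376.519.
Holding P constant, ∂Q/∂M = 2.76/(2√M) = 0.0100248.
η_M = (∂Q/∂M)·(M/Q) = 0.0100248 × (18950/376.519) = 0.505.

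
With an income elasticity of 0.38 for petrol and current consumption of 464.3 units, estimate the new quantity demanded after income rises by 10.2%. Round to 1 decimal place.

482.3

%ΔQ ≈ η × %ΔI = 0.38 × 10.2% = 3.876%.
New Q ≈ 464.3 × (1 + 0.03876) = 482.3.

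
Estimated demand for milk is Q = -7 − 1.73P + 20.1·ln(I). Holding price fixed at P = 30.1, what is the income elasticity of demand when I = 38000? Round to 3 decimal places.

At P = 30.1, I = 38000: Q = 152.888.
Holding P constant, ∂Q/∂I = 20.1/I = 0.000528947.
η_I = (∂Q/∂I)·(I/Q) = 0.000528947 × (38000/152.888) = 0.131.

0.131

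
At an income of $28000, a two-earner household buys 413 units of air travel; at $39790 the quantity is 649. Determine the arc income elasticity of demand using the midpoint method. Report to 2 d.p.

ΔQ = 649 − 413 = 236; midpoint Q̄ = (413 + 649)/2 = 531.
ΔI = 39790 − 28000 = 11790; midpoint Ī = (28000 + 39790)/2 = 33895.
η = (ΔQ/Q̄) ÷ (ΔI/Ī) = (236/531) ÷ (11790/33895) = 1.28.

1.28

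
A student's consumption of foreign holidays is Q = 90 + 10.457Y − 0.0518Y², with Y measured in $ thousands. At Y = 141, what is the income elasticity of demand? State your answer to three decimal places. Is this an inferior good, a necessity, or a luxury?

-1.095 (inferior good)

At Y = 141: Q = 534.6012.
dQ/dY = 10.457 − 0.1036Y = -4.15060.
η = (dQ/dY)·(Y/Q) = -4.15060 × (141/534.6012) = -1.095.
η < 0 ⇒ inferior good.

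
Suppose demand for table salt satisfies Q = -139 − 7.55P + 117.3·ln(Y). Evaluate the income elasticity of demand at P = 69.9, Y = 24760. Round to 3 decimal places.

At P = 69.9, Y = 24760: Q = 519.977.
Holding P constant, ∂Q/∂Y = 117.3/Y = 0.00473748.
η_Y = (∂Q/∂Y)·(Y/Q) = 0.00473748 × (24760/519.977) = 0.226.

0.226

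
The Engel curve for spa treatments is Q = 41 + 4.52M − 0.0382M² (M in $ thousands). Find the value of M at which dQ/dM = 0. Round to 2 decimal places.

59.16

dQ/dM = 4.52 − 0.0764M.
The good is inferior where dQ/dM < 0. Setting dQ/dM = 0 gives M = 4.52 / 0.0764 = 59.16.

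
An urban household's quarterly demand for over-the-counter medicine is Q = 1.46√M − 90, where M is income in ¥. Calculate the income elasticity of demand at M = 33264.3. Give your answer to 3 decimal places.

At M = 33264.3: Q = 176.282.
dQ/dM = 1.46/(2√M) = 0.00400252 at this income.
η = (dQ/dM)·(M/Q) = 0.00400252 × (33264.3/176.282) = 0.755.

0.755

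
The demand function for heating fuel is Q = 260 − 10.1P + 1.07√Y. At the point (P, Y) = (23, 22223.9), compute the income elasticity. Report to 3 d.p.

At P = 23, Y = 22223.9: Q = 187.212.
Holding P constant, ∂Q/∂Y = 1.07/(2√Y) = 0.00358875.
η_Y = (∂Q/∂Y)·(Y/Q) = 0.00358875 × (22223.9/187.212) = 0.426.

0.426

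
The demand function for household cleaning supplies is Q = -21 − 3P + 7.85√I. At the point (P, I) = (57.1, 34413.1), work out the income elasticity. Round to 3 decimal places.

0.576

At P = 57.1, I = 34413.1: Q = 1263.935.
Holding P constant, ∂Q/∂I = 7.85/(2√I) = 0.0211582.
η_I = (∂Q/∂I)·(I/Q) = 0.0211582 × (34413.1/1263.935) = 0.576.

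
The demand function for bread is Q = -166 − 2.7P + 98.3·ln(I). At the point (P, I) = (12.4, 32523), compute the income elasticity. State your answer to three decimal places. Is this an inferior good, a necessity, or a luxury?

0.120 (necessity)

At P = 12.4, I = 32523: Q = 821.828.
Holding P constant, ∂Q/∂I = 98.3/I = 0.00302248.
η_I = (∂Q/∂I)·(I/Q) = 0.00302248 × (32523/821.828) = 0.120.
Since 0 < η < 1, this is a necessity.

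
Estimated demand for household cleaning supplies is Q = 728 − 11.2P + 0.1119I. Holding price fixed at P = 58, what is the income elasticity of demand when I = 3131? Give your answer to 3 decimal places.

0.817

At P = 58, I = 3131: Q = 428.759.
Holding P constant, ∂Q/∂I = 0.1119.
η_I = (∂Q/∂I)·(I/Q) = 0.1119 × (3131/428.759) = 0.817.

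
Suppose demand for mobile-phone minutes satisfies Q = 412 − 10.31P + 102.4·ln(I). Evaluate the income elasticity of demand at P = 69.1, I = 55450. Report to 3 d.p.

0.125

At P = 69.1, I = 55450: Q = 818.118.
Holding P constant, ∂Q/∂I = 102.4/I = 0.00184671.
η_I = (∂Q/∂I)·(I/Q) = 0.00184671 × (55450/818.118) = 0.125.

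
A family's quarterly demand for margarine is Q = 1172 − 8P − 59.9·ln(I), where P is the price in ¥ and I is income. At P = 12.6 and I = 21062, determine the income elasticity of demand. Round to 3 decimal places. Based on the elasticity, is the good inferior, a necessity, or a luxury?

At P = 12.6, I = 21062: Q = 474.882.
Holding P constant, ∂Q/∂I = -59.9/I = -0.00284398.
η_I = (∂Q/∂I)·(I/Q) = -0.00284398 × (21062/474.882) = -0.126.
Since η < 0, this is an inferior good.

-0.126 (inferior good)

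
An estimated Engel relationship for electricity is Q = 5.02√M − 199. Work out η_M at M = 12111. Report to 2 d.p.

0.78

At M = 12111: Q = 353.451.
dQ/dM = 5.02/(2√M) = 0.0228078 at this income.
η = (dQ/dM)·(M/Q) = 0.0228078 × (12111/353.451) = 0.78.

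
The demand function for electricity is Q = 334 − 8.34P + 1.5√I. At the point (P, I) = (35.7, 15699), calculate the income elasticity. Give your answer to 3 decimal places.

At P = 35.7, I = 15699: Q = 224.205.
Holding P constant, ∂Q/∂I = 1.5/(2√I) = 0.00598584.
η_I = (∂Q/∂I)·(I/Q) = 0.00598584 × (15699/224.205) = 0.419.

0.419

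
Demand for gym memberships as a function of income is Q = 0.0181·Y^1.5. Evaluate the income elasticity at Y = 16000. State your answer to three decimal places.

1.500

For Q = A·Y^β the income elasticity is constant and equal to β.
Here β = 1.5, so η = 1.500.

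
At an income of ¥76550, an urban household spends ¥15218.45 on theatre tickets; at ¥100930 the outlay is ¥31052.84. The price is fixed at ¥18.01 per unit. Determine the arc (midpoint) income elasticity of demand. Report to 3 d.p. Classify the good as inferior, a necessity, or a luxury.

2.491 (luxury)

With a constant price, Q₁ = 15218.45/18.01 = 845.000 and Q₂ = 31052.84/18.01 = 1724.200 (equivalently, work directly with expenditure since P cancels).
Midpoint %ΔQ = (31052.84 − 15218.45)/23135.65 = 0.68442; midpoint %ΔI = (100930 − 76550)/88740 = 0.27474.
η = 0.68442 / 0.27474 = 2.491.
η > 1 ⇒ luxury.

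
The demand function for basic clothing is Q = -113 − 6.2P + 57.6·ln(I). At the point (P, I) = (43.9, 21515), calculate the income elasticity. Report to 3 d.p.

0.304

At P = 43.9, I = 21515: Q = 189.467.
Holding P constant, ∂Q/∂I = 57.6/I = 0.0026772.
η_I = (∂Q/∂I)·(I/Q) = 0.0026772 × (21515/189.467) = 0.304.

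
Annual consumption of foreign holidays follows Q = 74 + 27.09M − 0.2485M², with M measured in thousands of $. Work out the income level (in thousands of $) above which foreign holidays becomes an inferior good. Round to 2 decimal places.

dQ/dM = 27.09 − 0.497M.
The good is inferior where dQ/dM < 0. Setting dQ/dM = 0 gives M = 27.09 / 0.497 = 54.51.

54.51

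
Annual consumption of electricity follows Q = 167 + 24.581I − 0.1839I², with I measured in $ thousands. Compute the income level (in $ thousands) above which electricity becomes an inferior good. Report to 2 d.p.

66.83

dQ/dI = 24.581 − 0.3678I.
The good is inferior where dQ/dI < 0. Setting dQ/dI = 0 gives I = 24.581 / 0.3678 = 66.83.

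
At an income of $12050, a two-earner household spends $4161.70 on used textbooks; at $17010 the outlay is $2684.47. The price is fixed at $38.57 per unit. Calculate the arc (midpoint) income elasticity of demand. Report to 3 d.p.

-1.264

With a constant price, Q₁ = 4161.70/38.57 = 107.900 and Q₂ = 2684.47/38.57 = 69.600 (equivalently, work directly with expenditure since P cancels).
Midpoint %ΔQ = (2684.47 − 4161.70)/3423.09 = -0.43155; midpoint %ΔI = (17010 − 12050)/14530 = 0.34136.
η = -0.43155 / 0.34136 = -1.264.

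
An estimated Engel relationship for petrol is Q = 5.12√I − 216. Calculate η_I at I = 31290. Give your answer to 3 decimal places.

0.657

At I = 31290: Q = 689.676.
dQ/dI = 5.12/(2√I) = 0.0144723 at this income.
η = (dQ/dI)·(I/Q) = 0.0144723 × (31290/689.676) = 0.657.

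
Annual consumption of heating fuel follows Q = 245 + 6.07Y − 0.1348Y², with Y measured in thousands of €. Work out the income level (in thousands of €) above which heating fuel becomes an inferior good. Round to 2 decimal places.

22.51

dQ/dY = 6.07 − 0.2696Y.
The good is inferior where dQ/dY < 0. Setting dQ/dY = 0 gives Y = 6.07 / 0.2696 = 22.51.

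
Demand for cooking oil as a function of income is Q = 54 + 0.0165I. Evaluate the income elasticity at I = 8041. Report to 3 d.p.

At I = 8041: Q = 186.677.
dQ/dI = 0.0165.
η = (dQ/dI)·(I/Q) = 0.0165 × (8041/186.677) = 0.711.

0.711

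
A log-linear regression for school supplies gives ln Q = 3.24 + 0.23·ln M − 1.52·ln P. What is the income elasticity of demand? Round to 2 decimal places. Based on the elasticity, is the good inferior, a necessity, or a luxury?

0.23 (necessity)

In a log-linear demand, the coefficient on ln M is the income elasticity.
So η = 0.23.
0 < η < 1 ⇒ necessity.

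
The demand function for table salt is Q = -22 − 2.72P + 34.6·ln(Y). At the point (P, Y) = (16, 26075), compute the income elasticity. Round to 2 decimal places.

At P = 16, Y = 26075: Q = 286.318.
Holding P constant, ∂Q/∂Y = 34.6/Y = 0.00132694.
η_Y = (∂Q/∂Y)·(Y/Q) = 0.00132694 × (26075/286.318) = 0.12.

0.12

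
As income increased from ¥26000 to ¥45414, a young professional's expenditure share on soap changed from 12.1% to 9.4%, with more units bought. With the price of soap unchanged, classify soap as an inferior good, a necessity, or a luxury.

necessity

Quantity rises but the budget share falls as income rises, so 0 < η < 1.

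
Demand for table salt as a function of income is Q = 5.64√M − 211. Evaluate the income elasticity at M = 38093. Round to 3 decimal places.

At M = 38093: Q = 889.783.
dQ/dM = 5.64/(2√M) = 0.0144486 at this income.
η = (dQ/dM)·(M/Q) = 0.0144486 × (38093/889.783) = 0.619.

0.619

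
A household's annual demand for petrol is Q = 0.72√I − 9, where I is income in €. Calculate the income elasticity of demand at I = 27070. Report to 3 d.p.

At I = 27070: Q = 109.461.
dQ/dI = 0.72/(2√I) = 0.00218806 at this income.
η = (dQ/dI)·(I/Q) = 0.00218806 × (27070/109.461) = 0.541.

0.541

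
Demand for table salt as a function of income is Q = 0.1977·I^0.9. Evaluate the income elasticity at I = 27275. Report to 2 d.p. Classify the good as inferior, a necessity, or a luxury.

0.90 (necessity)

For Q = A·I^β the income elasticity is constant and equal to β.
Here β = 0.9, so η = 0.90.
Since 0 < η < 1, the good is a necessity.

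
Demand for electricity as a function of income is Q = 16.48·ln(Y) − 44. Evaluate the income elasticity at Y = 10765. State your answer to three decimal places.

At Y = 10765: Q = 109.001.
dQ/dY = 16.48/Y = 0.00153089 at this income.
η = (dQ/dY)·(Y/Q) = 0.00153089 × (10765/109.001) = 0.151.

0.151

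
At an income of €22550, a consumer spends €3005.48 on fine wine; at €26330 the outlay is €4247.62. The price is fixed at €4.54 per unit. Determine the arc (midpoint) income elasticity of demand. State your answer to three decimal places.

2.215

With a constant price, Q₁ = 3005.48/4.54 = 662.000 and Q₂ = 4247.62/4.54 = 935.599 (equivalently, work directly with expenditure since P cancels).
Midpoint %ΔQ = (4247.62 − 3005.48)/3626.55 = 0.34251; midpoint %ΔI = (26330 − 22550)/24440 = 0.15466.
η = 0.34251 / 0.15466 = 2.215.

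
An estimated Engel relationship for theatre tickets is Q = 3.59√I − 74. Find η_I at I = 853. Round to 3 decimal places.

At I = 853: Q = 30.850.
dQ/dI = 3.59/(2√I) = 0.0614596 at this income.
η = (dQ/dI)·(I/Q) = 0.0614596 × (853/30.850) = 1.699.

1.699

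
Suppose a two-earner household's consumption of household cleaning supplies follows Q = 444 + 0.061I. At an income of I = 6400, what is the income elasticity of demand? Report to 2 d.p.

0.47

At I = 6400: Q = 834.400.
dQ/dI = 0.061.
η = (dQ/dI)·(I/Q) = 0.061 × (6400/834.400) = 0.47.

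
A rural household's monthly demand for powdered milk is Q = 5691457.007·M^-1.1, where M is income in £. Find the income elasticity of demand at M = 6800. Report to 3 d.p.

-1.100

For Q = A·M^β the income elasticity is constant and equal to β.
Here β = -1.1, so η = -1.100.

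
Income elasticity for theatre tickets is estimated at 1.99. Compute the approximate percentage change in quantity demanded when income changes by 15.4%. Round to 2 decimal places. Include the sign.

%ΔQ ≈ η × %ΔI = 1.99 × 15.4% = 30.65%.

30.65%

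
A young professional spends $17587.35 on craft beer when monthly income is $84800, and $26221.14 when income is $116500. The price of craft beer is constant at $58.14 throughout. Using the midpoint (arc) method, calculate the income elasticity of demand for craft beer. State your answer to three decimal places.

With a constant price, Q₁ = 17587.35/58.14 = 302.500 and Q₂ = 26221.14/58.14 = 451.000 (equivalently, work directly with expenditure since P cancels).
Midpoint %ΔQ = (26221.14 − 17587.35)/21904.25 = 0.39416; midpoint %ΔI = (116500 − 84800)/100650 = 0.31495.
η = 0.39416 / 0.31495 = 1.251.

1.251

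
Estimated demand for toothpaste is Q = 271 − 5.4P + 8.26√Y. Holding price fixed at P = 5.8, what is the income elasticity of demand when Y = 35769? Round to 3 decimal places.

At P = 5.8, Y = 35769: Q = 1801.869.
Holding P constant, ∂Q/∂Y = 8.26/(2√Y) = 0.0218372.
η_Y = (∂Q/∂Y)·(Y/Q) = 0.0218372 × (35769/1801.869) = 0.433.

0.433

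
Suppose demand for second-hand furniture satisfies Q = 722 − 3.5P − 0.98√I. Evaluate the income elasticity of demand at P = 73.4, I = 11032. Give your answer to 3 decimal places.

At P = 73.4, I = 11032: Q = 362.167.
Holding P constant, ∂Q/∂I = -0.98/(2√I) = -0.00466519.
η_I = (∂Q/∂I)·(I/Q) = -0.00466519 × (11032/362.167) = -0.142.

-0.142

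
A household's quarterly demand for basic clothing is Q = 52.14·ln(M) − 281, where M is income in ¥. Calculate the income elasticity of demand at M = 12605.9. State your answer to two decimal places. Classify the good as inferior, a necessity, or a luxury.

0.25 (necessity)

At M = 12605.9: Q = 211.302.
dQ/dM = 52.14/M = 0.00413616 at this income.
η = (dQ/dM)·(M/Q) = 0.00413616 × (12605.9/211.302) = 0.25.
Since 0 < η < 1, the good is a necessity.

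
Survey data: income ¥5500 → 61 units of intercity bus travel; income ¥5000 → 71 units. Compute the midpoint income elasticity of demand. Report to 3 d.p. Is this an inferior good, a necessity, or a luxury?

-1.591 (inferior good)

ΔQ = 71 − 61 = 10; midpoint Q̄ = (61 + 71)/2 = 66.
ΔI = 5000 − 5500 = -500; midpoint Ī = (5500 + 5000)/2 = 5250.
η = (ΔQ/Q̄) ÷ (ΔI/Ī) = (10/66) ÷ (-500/5250) = -1.591.
η < 0 ⇒ inferior good.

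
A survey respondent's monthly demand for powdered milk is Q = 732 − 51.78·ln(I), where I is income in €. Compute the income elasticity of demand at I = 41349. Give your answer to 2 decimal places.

-0.29

At I = 41349: Q = 181.589.
dQ/dI = -51.78/I = -0.00125227 at this income.
η = (dQ/dI)·(I/Q) = -0.00125227 × (41349/181.589) = -0.29.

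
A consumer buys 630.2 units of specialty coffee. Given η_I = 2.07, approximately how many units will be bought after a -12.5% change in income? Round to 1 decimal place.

467.1

%ΔQ ≈ η × %ΔI = 2.07 × (-12.5%) = -25.875%.
New Q ≈ 630.2 × (1 − 0.25875) = 467.1.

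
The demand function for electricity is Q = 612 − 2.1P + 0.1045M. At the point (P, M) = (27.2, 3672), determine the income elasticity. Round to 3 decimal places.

0.409

At P = 27.2, M = 3672: Q = 938.604.
Holding P constant, ∂Q/∂M = 0.1045.
η_M = (∂Q/∂M)·(M/Q) = 0.1045 × (3672/938.604) = 0.409.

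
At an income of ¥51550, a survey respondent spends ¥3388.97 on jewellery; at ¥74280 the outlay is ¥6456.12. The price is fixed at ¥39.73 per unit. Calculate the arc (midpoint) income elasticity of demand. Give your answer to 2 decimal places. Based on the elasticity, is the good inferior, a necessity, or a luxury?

1.72 (luxury)

With a constant price, Q₁ = 3388.97/39.73 = 85.300 and Q₂ = 6456.12/39.73 = 162.500 (equivalently, work directly with expenditure since P cancels).
Midpoint %ΔQ = (6456.12 − 3388.97)/4922.55 = 0.62308; midpoint %ΔI = (74280 − 51550)/62915 = 0.36128.
η = 0.62308 / 0.36128 = 1.72.
η > 1 ⇒ luxury.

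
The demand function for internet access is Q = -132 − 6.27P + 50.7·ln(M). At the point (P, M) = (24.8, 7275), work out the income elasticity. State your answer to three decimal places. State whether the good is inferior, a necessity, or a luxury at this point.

0.310 (necessity)

At P = 24.8, M = 7275: Q = 163.338.
Holding P constant, ∂Q/∂M = 50.7/M = 0.00696907.
η_M = (∂Q/∂M)·(M/Q) = 0.00696907 × (7275/163.338) = 0.310.
Since 0 < η < 1, this is a necessity.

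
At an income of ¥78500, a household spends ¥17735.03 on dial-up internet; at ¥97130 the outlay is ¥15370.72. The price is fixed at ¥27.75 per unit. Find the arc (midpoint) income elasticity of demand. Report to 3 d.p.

-0.673

With a constant price, Q₁ = 17735.03/27.75 = 639.100 and Q₂ = 15370.72/27.75 = 553.900 (equivalently, work directly with expenditure since P cancels).
Midpoint %ΔQ = (15370.72 − 17735.03)/16552.88 = -0.14283; midpoint %ΔI = (97130 − 78500)/87815 = 0.21215.
η = -0.14283 / 0.21215 = -0.673.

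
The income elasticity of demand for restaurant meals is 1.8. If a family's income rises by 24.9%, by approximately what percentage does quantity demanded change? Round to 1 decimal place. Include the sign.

44.8%

%ΔQ ≈ η × %ΔI = 1.8 × 24.9% = 44.8%.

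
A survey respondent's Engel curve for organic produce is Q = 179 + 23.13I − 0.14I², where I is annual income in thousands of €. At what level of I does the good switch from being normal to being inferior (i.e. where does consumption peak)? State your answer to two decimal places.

82.61

dQ/dI = 23.13 − 0.28I.
The good is inferior where dQ/dI < 0. Setting dQ/dI = 0 gives I = 23.13 / 0.28 = 82.61.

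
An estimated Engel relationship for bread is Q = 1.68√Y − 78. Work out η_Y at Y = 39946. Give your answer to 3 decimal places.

0.651

At Y = 39946: Q = 257.773.
dQ/dY = 1.68/(2√Y) = 0.00420284 at this income.
η = (dQ/dY)·(Y/Q) = 0.00420284 × (39946/257.773) = 0.651.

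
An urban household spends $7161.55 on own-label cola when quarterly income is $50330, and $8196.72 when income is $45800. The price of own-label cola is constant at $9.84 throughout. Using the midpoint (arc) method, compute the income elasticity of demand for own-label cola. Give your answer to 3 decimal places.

-1.430

With a constant price, Q₁ = 7161.55/9.84 = 727.800 and Q₂ = 8196.72/9.84 = 833.000 (equivalently, work directly with expenditure since P cancels).
Midpoint %ΔQ = (8196.72 − 7161.55)/7679.14 = 0.13480; midpoint %ΔI = (45800 − 50330)/48065 = -0.09425.
η = 0.13480 / -0.09425 = -1.430.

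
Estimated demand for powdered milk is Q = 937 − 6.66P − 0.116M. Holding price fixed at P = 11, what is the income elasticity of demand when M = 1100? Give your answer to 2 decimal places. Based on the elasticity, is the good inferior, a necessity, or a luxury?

At P = 11, M = 1100: Q = 736.140.
Holding P constant, ∂Q/∂M = −0.116.
η_M = (∂Q/∂M)·(M/Q) = -0.116 × (1100/736.140) = -0.17.
Since η < 0, this is an inferior good.

-0.17 (inferior good)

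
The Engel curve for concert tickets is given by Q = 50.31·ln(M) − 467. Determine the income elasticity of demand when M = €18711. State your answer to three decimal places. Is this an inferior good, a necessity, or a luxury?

At M = 18711: Q = 27.893.
dQ/dM = 50.31/M = 0.00268879 at this income.
η = (dQ/dM)·(M/Q) = 0.00268879 × (18711/27.893) = 1.804.
Since η > 1, the good is a luxury.

1.804 (luxury)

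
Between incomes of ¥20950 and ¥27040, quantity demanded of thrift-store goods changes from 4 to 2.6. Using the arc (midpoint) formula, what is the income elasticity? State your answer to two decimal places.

-1.67

ΔQ = 2.6 − 4 = -1.4; midpoint Q̄ = (4 + 2.6)/2 = 3.3.
ΔI = 27040 − 20950 = 6090; midpoint Ī = (20950 + 27040)/2 = 23995.
η = (ΔQ/Q̄) ÷ (ΔI/Ī) = (-1.4/3.3) ÷ (6090/23995) = -1.67.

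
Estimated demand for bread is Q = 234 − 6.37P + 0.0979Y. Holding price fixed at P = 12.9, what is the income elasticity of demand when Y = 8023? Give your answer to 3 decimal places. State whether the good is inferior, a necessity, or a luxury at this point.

0.838 (necessity)

At P = 12.9, Y = 8023: Q = 937.279.
Holding P constant, ∂Q/∂Y = 0.0979.
η_Y = (∂Q/∂Y)·(Y/Q) = 0.0979 × (8023/937.279) = 0.838.
Since 0 < η < 1, this is a necessity.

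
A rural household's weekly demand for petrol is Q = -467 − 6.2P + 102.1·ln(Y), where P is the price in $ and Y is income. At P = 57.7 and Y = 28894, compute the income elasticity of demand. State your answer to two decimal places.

At P = 57.7, Y = 28894: Q = 223.969.
Holding P constant, ∂Q/∂Y = 102.1/Y = 0.00353361.
η_Y = (∂Q/∂Y)·(Y/Q) = 0.00353361 × (28894/223.969) = 0.46.

0.46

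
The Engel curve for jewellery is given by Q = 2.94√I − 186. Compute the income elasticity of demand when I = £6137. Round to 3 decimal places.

At I = 6137: Q = 44.317.
dQ/dI = 2.94/(2√I) = 0.0187646 at this income.
η = (dQ/dI)·(I/Q) = 0.0187646 × (6137/44.317) = 2.599.

2.599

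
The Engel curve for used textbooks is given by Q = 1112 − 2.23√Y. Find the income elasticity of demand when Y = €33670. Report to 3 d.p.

-0.291

At Y = 33670: Q = 702.809.
dQ/dY = -2.23/(2√Y) = -0.0060765 at this income.
η = (dQ/dY)·(Y/Q) = -0.0060765 × (33670/702.809) = -0.291.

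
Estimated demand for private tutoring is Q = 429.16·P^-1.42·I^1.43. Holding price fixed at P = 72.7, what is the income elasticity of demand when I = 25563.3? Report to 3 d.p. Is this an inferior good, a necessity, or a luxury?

1.430 (luxury)

For a multiplicative demand Q = A·P^α·I^β, the income elasticity is β everywhere.
Here β = 1.43, so η = 1.430.
Since η > 1, this is a luxury.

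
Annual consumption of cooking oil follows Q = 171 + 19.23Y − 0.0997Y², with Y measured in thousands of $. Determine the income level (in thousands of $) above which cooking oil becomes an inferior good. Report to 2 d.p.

dQ/dY = 19.23 − 0.1994Y.
The good is inferior where dQ/dY < 0. Setting dQ/dY = 0 gives Y = 19.23 / 0.1994 = 96.44.

96.44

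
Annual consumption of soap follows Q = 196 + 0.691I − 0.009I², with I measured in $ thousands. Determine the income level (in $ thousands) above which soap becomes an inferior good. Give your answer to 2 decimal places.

38.39

dQ/dI = 0.691 − 0.018I.
The good is inferior where dQ/dI < 0. Setting dQ/dI = 0 gives I = 0.691 / 0.018 = 38.39.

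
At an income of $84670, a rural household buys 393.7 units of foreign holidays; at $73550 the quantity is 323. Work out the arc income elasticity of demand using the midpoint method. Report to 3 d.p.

1.404

ΔQ = 323 − 393.7 = -70.7; midpoint Q̄ = (393.7 + 323)/2 = 358.35.
ΔI = 73550 − 84670 = -11120; midpoint Ī = (84670 + 73550)/2 = 79110.
η = (ΔQ/Q̄) ÷ (ΔI/Ī) = (-70.7/358.35) ÷ (-11120/79110) = 1.404.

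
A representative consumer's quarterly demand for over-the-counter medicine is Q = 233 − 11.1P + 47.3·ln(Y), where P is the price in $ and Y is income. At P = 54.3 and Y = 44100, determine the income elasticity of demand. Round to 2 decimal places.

At P = 54.3, Y = 44100: Q = 136.106.
Holding P constant, ∂Q/∂Y = 47.3/Y = 0.00107256.
η_Y = (∂Q/∂Y)·(Y/Q) = 0.00107256 × (44100/136.106) = 0.35.

0.35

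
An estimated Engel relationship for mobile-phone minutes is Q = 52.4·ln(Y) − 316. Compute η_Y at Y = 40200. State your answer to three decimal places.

0.219

At Y = 40200: Q = 239.525.
dQ/dY = 52.4/Y = 0.00130348 at this income.
η = (dQ/dY)·(Y/Q) = 0.00130348 × (40200/239.525) = 0.219.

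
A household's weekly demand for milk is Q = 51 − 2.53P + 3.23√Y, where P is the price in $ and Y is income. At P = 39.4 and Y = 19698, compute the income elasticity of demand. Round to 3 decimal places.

At P = 39.4, Y = 19698: Q = 404.647.
Holding P constant, ∂Q/∂Y = 3.23/(2√Y) = 0.011507.
η_Y = (∂Q/∂Y)·(Y/Q) = 0.011507 × (19698/404.647) = 0.560.

0.560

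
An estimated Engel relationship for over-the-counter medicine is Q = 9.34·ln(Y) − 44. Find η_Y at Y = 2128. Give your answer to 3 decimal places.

At Y = 2128: Q = 27.572.
dQ/dY = 9.34/Y = 0.0043891 at this income.
η = (dQ/dY)·(Y/Q) = 0.0043891 × (2128/27.572) = 0.339.

0.339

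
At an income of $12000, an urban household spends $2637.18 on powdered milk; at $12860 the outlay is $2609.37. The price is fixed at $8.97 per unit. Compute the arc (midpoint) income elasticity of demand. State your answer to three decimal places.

-0.153

With a constant price, Q₁ = 2637.18/8.97 = 294.000 and Q₂ = 2609.37/8.97 = 290.900 (equivalently, work directly with expenditure since P cancels).
Midpoint %ΔQ = (2609.37 − 2637.18)/2623.27 = -0.01060; midpoint %ΔI = (12860 − 12000)/12430 = 0.06919.
η = -0.01060 / 0.06919 = -0.153.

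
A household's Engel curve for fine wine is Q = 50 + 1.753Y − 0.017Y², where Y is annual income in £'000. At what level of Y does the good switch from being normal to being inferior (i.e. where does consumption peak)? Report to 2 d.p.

51.56

dQ/dY = 1.753 − 0.034Y.
The good is inferior where dQ/dY < 0. Setting dQ/dY = 0 gives Y = 1.753 / 0.034 = 51.56.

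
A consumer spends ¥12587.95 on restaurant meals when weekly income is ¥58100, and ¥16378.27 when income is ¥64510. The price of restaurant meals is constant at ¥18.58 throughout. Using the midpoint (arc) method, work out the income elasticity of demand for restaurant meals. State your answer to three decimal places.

With a constant price, Q₁ = 12587.95/18.58 = 677.500 and Q₂ = 16378.27/18.58 = 881.500 (equivalently, work directly with expenditure since P cancels).
Midpoint %ΔQ = (16378.27 − 12587.95)/14483.11 = 0.26171; midpoint %ΔI = (64510 − 58100)/61305 = 0.10456.
η = 0.26171 / 0.10456 = 2.503.

2.503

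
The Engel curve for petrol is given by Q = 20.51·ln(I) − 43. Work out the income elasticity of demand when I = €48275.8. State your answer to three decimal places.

0.115

At I = 48275.8: Q = 178.194.
dQ/dI = 20.51/I = 0.000424851 at this income.
η = (dQ/dI)·(I/Q) = 0.000424851 × (48275.8/178.194) = 0.115.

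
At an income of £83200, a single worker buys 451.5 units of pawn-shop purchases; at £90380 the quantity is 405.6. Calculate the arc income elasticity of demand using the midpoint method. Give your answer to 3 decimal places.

ΔQ = 405.6 − 451.5 = -45.9; midpoint Q̄ = (451.5 + 405.6)/2 = 428.55.
ΔI = 90380 − 83200 = 7180; midpoint Ī = (83200 + 90380)/2 = 86790.
η = (ΔQ/Q̄) ÷ (ΔI/Ī) = (-45.9/428.55) ÷ (7180/86790) = -1.295.

-1.295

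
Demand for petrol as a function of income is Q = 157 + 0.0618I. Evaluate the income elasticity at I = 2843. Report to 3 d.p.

At I = 2843: Q = 332.697.
dQ/dI = 0.0618.
η = (dQ/dI)·(I/Q) = 0.0618 × (2843/332.697) = 0.528.

0.528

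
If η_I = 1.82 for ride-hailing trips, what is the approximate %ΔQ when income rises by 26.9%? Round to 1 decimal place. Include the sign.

49.0%

%ΔQ ≈ η × %ΔI = 1.82 × 26.9% = 49.0%.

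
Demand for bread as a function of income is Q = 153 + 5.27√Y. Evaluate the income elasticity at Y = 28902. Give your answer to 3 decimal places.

0.427

At Y = 28902: Q = 1048.931.
dQ/dY = 5.27/(2√Y) = 0.0154995 at this income.
η = (dQ/dY)·(Y/Q) = 0.0154995 × (28902/1048.931) = 0.427.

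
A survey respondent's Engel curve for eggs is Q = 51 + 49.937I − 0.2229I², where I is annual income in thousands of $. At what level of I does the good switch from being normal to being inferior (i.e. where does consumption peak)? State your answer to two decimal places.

dQ/dI = 49.937 − 0.4458I.
The good is inferior where dQ/dI < 0. Setting dQ/dI = 0 gives I = 49.937 / 0.4458 = 112.02.

112.02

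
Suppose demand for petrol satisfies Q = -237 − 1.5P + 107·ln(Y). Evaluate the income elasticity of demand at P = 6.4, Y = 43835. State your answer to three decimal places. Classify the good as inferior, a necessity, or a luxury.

0.119 (necessity)

At P = 6.4, Y = 43835: Q = 897.036.
Holding P constant, ∂Q/∂Y = 107/Y = 0.00244097.
η_Y = (∂Q/∂Y)·(Y/Q) = 0.00244097 × (43835/897.036) = 0.119.
Since 0 < η < 1, this is a necessity.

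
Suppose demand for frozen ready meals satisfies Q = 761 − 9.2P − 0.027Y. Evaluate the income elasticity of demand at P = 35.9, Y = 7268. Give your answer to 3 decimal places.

-0.837

At P = 35.9, Y = 7268: Q = 234.484.
Holding P constant, ∂Q/∂Y = −0.027.
η_Y = (∂Q/∂Y)·(Y/Q) = -0.027 × (7268/234.484) = -0.837.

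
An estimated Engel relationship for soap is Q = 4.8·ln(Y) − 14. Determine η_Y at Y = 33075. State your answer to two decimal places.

At Y = 33075: Q = 35.951.
dQ/dY = 4.8/Y = 0.000145125 at this income.
η = (dQ/dY)·(Y/Q) = 0.000145125 × (33075/35.951) = 0.13.

0.13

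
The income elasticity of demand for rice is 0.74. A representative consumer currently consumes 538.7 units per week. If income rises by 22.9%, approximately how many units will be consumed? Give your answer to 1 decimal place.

%ΔQ ≈ η × %ΔI = 0.74 × 22.9% = 16.946%.
New Q ≈ 538.7 × (1 + 0.16946) = 630.0.

630.0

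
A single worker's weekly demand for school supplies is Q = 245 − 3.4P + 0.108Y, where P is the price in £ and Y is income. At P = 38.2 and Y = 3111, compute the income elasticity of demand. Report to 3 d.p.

At P = 38.2, Y = 3111: Q = 451.108.
Holding P constant, ∂Q/∂Y = 0.108.
η_Y = (∂Q/∂Y)·(Y/Q) = 0.108 × (3111/451.108) = 0.745.

0.745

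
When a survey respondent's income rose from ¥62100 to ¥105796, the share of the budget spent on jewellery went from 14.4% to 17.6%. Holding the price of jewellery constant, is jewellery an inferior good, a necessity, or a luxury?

The budget share rises as income rises, so η > 1.

luxury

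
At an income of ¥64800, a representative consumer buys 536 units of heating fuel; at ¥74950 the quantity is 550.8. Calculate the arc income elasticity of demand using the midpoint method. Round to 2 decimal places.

0.19

ΔQ = 550.8 − 536 = 14.8; midpoint Q̄ = (536 + 550.8)/2 = 543.4.
ΔI = 74950 − 64800 = 10150; midpoint Ī = (64800 + 74950)/2 = 69875.
η = (ΔQ/Q̄) ÷ (ΔI/Ī) = (14.8/543.4) ÷ (10150/69875) = 0.19.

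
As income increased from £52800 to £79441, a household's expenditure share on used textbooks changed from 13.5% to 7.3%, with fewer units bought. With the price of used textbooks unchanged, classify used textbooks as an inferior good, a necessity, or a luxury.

Quantity demanded falls as income rises, so η < 0.

inferior good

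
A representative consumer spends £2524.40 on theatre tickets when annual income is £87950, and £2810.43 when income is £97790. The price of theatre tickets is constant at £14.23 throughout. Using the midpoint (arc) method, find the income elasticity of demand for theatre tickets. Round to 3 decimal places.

1.012

With a constant price, Q₁ = 2524.40/14.23 = 177.400 and Q₂ = 2810.43/14.23 = 197.500 (equivalently, work directly with expenditure since P cancels).
Midpoint %ΔQ = (2810.43 − 2524.40)/2667.42 = 0.10723; midpoint %ΔI = (97790 − 87950)/92870 = 0.10595.
η = 0.10723 / 0.10595 = 1.012.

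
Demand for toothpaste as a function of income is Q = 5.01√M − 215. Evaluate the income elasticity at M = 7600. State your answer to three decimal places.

0.985

At M = 7600: Q = 221.762.
dQ/dM = 5.01/(2√M) = 0.0287343 at this income.
η = (dQ/dM)·(M/Q) = 0.0287343 × (7600/221.762) = 0.985.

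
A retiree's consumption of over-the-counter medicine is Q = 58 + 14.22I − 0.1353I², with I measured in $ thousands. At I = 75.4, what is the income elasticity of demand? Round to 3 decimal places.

-1.292

At I = 75.4: Q = 360.9859.
dQ/dI = 14.22 − 0.2706I = -6.18324.
η = (dQ/dI)·(I/Q) = -6.18324 × (75.4/360.9859) = -1.292.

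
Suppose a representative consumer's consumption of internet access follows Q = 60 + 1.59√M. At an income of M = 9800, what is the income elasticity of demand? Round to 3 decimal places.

0.362

At M = 9800: Q = 217.402.
dQ/dM = 1.59/(2√M) = 0.00803071 at this income.
η = (dQ/dM)·(M/Q) = 0.00803071 × (9800/217.402) = 0.362.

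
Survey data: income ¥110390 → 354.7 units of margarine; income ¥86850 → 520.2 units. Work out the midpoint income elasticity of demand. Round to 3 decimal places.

-1.585

ΔQ = 520.2 − 354.7 = 165.5; midpoint Q̄ = (354.7 + 520.2)/2 = 437.45.
ΔI = 86850 − 110390 = -23540; midpoint Ī = (110390 + 86850)/2 = 98620.
η = (ΔQ/Q̄) ÷ (ΔI/Ī) = (165.5/437.45) ÷ (-23540/98620) = -1.585.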